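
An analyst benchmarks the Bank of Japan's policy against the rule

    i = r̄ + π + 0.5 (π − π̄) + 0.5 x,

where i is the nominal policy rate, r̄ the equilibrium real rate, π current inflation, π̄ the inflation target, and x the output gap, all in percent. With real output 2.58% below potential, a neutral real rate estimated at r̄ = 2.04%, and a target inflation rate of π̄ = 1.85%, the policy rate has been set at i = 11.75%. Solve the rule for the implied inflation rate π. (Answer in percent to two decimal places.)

Output 2.58% below potential → x = -2.58.
Collecting π: i = r̄ + (1 + 0.5) π − 0.5 π̄ + 0.5 x
1.5 π = 11.75 − 2.04 + 0.5 × 1.85 − 0.5 × (-2.58) = 11.925
π = 11.925 / 1.5 = 7.95

7.95%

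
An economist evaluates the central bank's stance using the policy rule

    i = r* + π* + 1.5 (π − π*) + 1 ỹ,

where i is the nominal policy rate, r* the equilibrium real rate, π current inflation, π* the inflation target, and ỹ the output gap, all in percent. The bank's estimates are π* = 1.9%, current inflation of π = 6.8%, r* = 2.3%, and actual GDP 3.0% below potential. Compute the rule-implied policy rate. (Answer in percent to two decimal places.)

8.55%

Output 3.0% below potential → ỹ = -3.0.
i = 2.3 + 1.9 + 1.5 × (6.8 − 1.9) + 1 × (-3.0)
   = 2.3 + 1.9 + 7.35 − 3 = 8.55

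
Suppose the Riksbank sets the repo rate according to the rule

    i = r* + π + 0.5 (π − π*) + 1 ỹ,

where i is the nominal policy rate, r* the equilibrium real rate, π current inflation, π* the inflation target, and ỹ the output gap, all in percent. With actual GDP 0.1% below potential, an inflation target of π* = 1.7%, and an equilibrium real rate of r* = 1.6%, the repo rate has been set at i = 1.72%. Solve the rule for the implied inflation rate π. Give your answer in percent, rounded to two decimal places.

0.71%

Output 0.1% below potential → ỹ = -0.1.
Collecting π: i = r* + (1 + 0.5) π − 0.5 π* + 1 ỹ
1.5 π = 1.72 − 1.6 + 0.5 × 1.7 − 1 × (-0.1) = 1.07
π = 1.07 / 1.5 = 0.71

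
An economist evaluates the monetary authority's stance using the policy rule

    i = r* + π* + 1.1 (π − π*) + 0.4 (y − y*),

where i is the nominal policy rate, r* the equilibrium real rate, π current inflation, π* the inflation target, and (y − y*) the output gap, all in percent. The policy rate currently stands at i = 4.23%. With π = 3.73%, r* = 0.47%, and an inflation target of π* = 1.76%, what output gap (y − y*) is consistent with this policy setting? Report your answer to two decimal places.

0.4 (y − y*) = 4.23 − 0.47 − 1.76 − 1.1 × (3.73 − 1.76) = -0.167
(y − y*) = -0.167 / 0.4 = -0.42

-0.42%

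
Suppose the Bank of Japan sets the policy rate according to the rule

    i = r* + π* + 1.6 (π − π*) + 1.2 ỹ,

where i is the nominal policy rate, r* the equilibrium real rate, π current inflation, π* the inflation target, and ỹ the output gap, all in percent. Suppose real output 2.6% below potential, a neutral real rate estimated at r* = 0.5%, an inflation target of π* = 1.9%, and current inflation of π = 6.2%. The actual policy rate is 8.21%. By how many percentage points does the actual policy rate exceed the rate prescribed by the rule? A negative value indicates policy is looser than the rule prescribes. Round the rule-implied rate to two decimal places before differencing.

2.05 pp

Output 2.6% below potential → ỹ = -2.6.
i = 0.5 + 1.9 + 1.6 × (6.2 − 1.9) + 1.2 × (-2.6)
   = 0.5 + 1.9 + 6.88 − 3.12 = 6.16
Deviation = 8.21 − 6.16 = 2.05 pp.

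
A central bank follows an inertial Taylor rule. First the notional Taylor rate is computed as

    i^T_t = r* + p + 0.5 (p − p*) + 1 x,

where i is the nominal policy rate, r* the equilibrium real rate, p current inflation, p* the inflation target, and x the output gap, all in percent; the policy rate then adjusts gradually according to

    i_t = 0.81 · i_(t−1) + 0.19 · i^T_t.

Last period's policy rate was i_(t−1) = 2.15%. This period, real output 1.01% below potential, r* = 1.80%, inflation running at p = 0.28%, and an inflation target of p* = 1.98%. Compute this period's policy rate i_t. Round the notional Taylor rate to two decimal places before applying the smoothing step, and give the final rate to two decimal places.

1.78%

Output 1.01% below potential → x = -1.01.
i^T_t = 1.80 + 0.28 + 0.5 × (0.28 − 1.98) + 1 × (-1.01)
   = 1.80 + 0.28 − 0.85 − 1.01 = 0.22
i_t = 0.81 × 2.15 + 0.19 × 0.22 = 1.7415 + 0.0418 = 1.78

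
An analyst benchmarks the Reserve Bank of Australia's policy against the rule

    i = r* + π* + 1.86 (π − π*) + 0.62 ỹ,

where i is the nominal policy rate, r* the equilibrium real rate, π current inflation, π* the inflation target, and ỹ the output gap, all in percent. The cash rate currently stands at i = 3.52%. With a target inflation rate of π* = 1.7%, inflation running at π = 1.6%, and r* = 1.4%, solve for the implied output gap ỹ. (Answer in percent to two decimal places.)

0.98%

0.62 ỹ = 3.52 − 1.4 − 1.7 − 1.86 × (1.6 − 1.7) = 0.606
ỹ = 0.606 / 0.62 = 0.98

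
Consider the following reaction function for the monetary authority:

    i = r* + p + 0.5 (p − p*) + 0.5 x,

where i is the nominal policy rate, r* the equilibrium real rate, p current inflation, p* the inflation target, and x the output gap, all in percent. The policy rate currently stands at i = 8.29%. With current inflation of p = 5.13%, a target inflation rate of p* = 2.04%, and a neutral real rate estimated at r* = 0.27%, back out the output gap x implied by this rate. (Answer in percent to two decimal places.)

2.69%

0.5 x = 8.29 − 0.27 − 5.13 − 0.5 × (5.13 − 2.04) = 1.345
x = 1.345 / 0.5 = 2.69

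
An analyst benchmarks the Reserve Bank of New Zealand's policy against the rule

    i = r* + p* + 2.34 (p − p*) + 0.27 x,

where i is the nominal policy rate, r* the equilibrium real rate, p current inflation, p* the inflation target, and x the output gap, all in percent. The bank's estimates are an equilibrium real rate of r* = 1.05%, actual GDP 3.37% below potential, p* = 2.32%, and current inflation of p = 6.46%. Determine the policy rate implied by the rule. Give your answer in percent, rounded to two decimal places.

12.15%

Output 3.37% below potential → x = -3.37.
i = 1.05 + 2.32 + 2.34 × (6.46 − 2.32) + 0.27 × (-3.37)
   = 1.05 + 2.32 + 9.6876 − 0.9099 = 12.15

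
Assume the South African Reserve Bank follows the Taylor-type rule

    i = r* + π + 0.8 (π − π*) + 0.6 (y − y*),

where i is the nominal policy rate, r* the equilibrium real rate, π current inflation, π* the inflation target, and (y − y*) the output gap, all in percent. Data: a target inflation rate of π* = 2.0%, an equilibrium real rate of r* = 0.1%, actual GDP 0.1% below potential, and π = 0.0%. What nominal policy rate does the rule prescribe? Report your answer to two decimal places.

Output 0.1% below potential → (y − y*) = -0.1.
i = 0.1 + 0.0 + 0.8 × (0.0 − 2.0) + 0.6 × (-0.1)
   = 0.1 + 0 − 1.6 − 0.06 = -1.56

-1.56%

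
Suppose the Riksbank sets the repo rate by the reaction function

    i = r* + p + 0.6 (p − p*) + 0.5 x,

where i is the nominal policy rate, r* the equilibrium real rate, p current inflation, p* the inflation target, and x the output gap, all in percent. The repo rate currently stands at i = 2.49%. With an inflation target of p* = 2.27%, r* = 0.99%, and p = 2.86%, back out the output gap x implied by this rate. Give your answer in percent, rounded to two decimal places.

-3.43%

0.5 x = 2.49 − 0.99 − 2.86 − 0.6 × (2.86 − 2.27) = -1.714
x = -1.714 / 0.5 = -3.43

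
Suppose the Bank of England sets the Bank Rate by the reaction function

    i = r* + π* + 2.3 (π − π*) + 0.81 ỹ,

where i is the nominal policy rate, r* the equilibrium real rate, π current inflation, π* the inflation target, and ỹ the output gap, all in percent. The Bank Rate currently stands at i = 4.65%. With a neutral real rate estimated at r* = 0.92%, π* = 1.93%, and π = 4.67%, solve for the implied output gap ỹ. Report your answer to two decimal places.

0.81 ỹ = 4.65 − 0.92 − 1.93 − 2.3 × (4.67 − 1.93) = -4.502
ỹ = -4.502 / 0.81 = -5.56

-5.56%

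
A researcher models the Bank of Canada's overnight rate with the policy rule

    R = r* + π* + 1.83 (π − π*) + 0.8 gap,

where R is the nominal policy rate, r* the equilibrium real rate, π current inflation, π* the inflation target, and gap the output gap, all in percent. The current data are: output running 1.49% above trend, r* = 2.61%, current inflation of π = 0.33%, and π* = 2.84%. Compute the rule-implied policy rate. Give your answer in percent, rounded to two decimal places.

2.05%

Output 1.49% above potential → gap = 1.49.
R = 2.61 + 2.84 + 1.83 × (0.33 − 2.84) + 0.8 × 1.49
   = 2.61 + 2.84 − 4.5933 + 1.192 = 2.05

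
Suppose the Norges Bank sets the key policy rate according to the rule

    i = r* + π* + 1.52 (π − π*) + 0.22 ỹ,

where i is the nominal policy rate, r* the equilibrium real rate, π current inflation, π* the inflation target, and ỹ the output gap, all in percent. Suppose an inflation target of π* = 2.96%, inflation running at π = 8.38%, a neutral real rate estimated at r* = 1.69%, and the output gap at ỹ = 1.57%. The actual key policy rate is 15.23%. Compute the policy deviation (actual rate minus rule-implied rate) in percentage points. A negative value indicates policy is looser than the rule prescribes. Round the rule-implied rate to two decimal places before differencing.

i = 1.69 + 2.96 + 1.52 × (8.38 − 2.96) + 0.22 × 1.57
   = 1.69 + 2.96 + 8.2384 + 0.3454 = 13.23
Deviation = 15.23 − 13.23 = 2.00 pp.

2.00 pp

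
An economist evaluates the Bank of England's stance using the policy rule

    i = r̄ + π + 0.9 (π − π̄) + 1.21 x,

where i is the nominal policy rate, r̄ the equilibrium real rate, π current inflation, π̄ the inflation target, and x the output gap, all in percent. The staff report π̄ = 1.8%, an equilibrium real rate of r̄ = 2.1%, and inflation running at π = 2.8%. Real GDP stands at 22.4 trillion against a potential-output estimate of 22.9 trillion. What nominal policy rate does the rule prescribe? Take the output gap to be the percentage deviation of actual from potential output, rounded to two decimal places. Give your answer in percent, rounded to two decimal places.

3.16%

Output gap = 100 × (22.4 − 22.9) / 22.9 = -2.18%.
i = 2.10 + 2.80 + 0.9 × (2.80 − 1.80) + 1.21 × (-2.18)
   = 2.10 + 2.8 + 0.9 − 2.6378 = 3.16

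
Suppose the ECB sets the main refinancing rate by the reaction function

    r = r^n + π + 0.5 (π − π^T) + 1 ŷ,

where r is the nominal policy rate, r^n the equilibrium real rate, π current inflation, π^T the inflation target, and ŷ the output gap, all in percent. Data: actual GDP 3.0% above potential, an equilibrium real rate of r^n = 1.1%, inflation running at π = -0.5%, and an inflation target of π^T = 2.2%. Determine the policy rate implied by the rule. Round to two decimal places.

Output 3.0% above potential → ŷ = 3.0.
r = 1.1 + (-0.5) + 0.5 × (-0.5 − 2.2) + 1 × 3.0
   = 1.1 − 0.5 − 1.35 + 3 = 2.25

2.25%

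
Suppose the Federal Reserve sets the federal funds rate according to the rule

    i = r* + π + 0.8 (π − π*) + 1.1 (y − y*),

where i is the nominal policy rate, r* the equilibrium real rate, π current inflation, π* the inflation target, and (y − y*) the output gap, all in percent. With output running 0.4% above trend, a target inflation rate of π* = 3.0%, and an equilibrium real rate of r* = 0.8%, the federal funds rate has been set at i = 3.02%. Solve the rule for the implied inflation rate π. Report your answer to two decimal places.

2.32%

Output 0.4% above potential → (y − y*) = 0.4.
Collecting π: i = r* + (1 + 0.8) π − 0.8 π* + 1.1 (y − y*)
1.8 π = 3.02 − 0.8 + 0.8 × 3.0 − 1.1 × 0.4 = 4.18
π = 4.18 / 1.8 = 2.32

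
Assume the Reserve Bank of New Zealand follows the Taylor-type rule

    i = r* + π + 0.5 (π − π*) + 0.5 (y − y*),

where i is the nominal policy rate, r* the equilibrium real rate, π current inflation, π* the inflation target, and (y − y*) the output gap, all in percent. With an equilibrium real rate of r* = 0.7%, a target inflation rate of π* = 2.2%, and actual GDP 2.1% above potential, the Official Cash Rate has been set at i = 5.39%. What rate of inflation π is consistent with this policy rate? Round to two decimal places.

3.16%

Output 2.1% above potential → (y − y*) = 2.1.
Collecting π: i = r* + (1 + 0.5) π − 0.5 π* + 0.5 (y − y*)
1.5 π = 5.39 − 0.7 + 0.5 × 2.2 − 0.5 × 2.1 = 4.74
π = 4.74 / 1.5 = 3.16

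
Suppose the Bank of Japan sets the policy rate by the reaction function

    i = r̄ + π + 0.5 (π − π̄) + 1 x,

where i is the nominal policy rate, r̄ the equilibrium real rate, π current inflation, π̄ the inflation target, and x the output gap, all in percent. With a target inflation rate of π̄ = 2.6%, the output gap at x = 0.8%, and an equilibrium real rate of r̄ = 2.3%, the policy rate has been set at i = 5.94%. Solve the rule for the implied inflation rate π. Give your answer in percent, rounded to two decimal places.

2.76%

Collecting π: i = r̄ + (1 + 0.5) π − 0.5 π̄ + 1 x
1.5 π = 5.94 − 2.3 + 0.5 × 2.6 − 1 × 0.8 = 4.14
π = 4.14 / 1.5 = 2.76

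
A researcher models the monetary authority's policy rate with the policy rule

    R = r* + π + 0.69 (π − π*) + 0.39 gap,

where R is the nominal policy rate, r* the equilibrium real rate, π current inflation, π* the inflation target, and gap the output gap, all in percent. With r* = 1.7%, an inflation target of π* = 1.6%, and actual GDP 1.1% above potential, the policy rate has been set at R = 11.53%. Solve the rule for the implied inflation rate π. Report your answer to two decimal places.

6.22%

Output 1.1% above potential → gap = 1.1.
Collecting π: R = r* + (1 + 0.69) π − 0.69 π* + 0.39 gap
1.69 π = 11.53 − 1.7 + 0.69 × 1.6 − 0.39 × 1.1 = 10.505
π = 10.505 / 1.69 = 6.22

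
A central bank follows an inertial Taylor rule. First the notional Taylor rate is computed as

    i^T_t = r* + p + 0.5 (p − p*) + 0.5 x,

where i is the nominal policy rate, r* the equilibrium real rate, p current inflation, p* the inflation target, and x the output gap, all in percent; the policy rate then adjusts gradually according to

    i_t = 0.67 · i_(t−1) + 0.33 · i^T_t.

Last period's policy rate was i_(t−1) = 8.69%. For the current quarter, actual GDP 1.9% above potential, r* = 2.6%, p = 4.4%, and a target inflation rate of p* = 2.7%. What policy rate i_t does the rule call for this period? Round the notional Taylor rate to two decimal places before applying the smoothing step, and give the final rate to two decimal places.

Output 1.9% above potential → x = 1.9.
i^T_t = 2.6 + 4.4 + 0.5 × (4.4 − 2.7) + 0.5 × 1.9
   = 2.6 + 4.4 + 0.85 + 0.95 = 8.80
i_t = 0.67 × 8.69 + 0.33 × 8.80 = 5.8223 + 2.904 = 8.73

8.73%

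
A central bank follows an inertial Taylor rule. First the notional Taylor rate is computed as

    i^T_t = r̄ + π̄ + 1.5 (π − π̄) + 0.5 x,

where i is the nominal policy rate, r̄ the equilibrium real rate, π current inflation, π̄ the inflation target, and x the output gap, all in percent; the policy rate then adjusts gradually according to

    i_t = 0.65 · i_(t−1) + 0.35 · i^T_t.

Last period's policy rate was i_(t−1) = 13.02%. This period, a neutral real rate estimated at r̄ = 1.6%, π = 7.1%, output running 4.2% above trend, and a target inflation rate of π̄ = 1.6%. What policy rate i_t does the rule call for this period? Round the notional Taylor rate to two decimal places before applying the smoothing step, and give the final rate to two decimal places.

Output 4.2% above potential → x = 4.2.
i^T_t = 1.6 + 1.6 + 1.5 × (7.1 − 1.6) + 0.5 × 4.2
   = 1.6 + 1.6 + 8.25 + 2.1 = 13.55
i_t = 0.65 × 13.02 + 0.35 × 13.55 = 8.463 + 4.7425 = 13.21

13.21%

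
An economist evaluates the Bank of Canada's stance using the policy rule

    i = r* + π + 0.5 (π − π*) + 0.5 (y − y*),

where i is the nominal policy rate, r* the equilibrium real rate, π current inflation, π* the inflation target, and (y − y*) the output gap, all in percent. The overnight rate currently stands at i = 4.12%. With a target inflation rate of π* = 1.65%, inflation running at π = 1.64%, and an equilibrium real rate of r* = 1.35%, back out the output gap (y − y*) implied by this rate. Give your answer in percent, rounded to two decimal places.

0.5 (y − y*) = 4.12 − 1.35 − 1.64 − 0.5 × (1.64 − 1.65) = 1.135
(y − y*) = 1.135 / 0.5 = 2.27

2.27%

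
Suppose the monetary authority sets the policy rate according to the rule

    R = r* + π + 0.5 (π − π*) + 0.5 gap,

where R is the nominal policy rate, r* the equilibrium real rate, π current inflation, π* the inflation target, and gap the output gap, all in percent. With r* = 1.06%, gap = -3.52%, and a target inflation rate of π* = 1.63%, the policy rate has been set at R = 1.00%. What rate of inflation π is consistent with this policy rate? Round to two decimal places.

1.68%

Collecting π: R = r* + (1 + 0.5) π − 0.5 π* + 0.5 gap
1.5 π = 1.00 − 1.06 + 0.5 × 1.63 − 0.5 × (-3.52) = 2.515
π = 2.515 / 1.5 = 1.68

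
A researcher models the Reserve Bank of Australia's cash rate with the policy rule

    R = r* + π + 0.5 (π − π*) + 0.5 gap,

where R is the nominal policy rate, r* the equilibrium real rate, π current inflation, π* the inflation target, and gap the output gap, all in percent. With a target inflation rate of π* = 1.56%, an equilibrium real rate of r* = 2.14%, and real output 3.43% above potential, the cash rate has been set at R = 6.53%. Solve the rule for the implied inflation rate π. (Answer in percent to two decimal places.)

2.30%

Output 3.43% above potential → gap = 3.43.
Collecting π: R = r* + (1 + 0.5) π − 0.5 π* + 0.5 gap
1.5 π = 6.53 − 2.14 + 0.5 × 1.56 − 0.5 × 3.43 = 3.455
π = 3.455 / 1.5 = 2.30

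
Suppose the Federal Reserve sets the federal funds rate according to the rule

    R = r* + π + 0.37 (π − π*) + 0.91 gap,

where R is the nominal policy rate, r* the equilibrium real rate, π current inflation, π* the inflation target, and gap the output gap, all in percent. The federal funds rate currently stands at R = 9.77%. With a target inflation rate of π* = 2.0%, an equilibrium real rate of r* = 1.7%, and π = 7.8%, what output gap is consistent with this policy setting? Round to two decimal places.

0.91 gap = 9.77 − 1.7 − 7.8 − 0.37 × (7.8 − 2.0) = -1.876
gap = -1.876 / 0.91 = -2.06

-2.06%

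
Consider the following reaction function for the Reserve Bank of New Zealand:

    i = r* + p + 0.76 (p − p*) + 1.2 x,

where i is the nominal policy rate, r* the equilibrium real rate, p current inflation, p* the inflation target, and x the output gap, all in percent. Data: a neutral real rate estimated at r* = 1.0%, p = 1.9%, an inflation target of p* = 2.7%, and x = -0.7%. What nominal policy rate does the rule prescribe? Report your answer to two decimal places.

i = 1.0 + 1.9 + 0.76 × (1.9 − 2.7) + 1.2 × (-0.7)
   = 1.0 + 1.9 − 0.608 − 0.84 = 1.45

1.45%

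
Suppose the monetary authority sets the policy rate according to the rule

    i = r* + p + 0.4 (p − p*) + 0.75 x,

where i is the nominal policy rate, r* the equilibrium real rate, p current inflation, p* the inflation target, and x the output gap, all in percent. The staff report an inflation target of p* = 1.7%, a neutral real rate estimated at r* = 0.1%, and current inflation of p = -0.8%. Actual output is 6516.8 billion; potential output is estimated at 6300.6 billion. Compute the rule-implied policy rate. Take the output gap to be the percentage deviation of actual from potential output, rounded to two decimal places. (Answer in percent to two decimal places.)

Output gap = 100 × (6516.8 − 6300.6) / 6300.6 = 3.43%.
i = 0.10 + (-0.80) + 0.4 × (-0.80 − 1.70) + 0.75 × 3.43
   = 0.10 − 0.8 − 1 + 2.5725 = 0.87

0.87%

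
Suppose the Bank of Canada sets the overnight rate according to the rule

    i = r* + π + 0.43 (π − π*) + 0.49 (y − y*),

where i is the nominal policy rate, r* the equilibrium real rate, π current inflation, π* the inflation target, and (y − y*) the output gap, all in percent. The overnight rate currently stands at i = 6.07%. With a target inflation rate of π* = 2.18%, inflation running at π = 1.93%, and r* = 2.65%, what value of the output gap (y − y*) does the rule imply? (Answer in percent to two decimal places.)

0.49 (y − y*) = 6.07 − 2.65 − 1.93 − 0.43 × (1.93 − 2.18) = 1.5975
(y − y*) = 1.5975 / 0.49 = 3.26

3.26%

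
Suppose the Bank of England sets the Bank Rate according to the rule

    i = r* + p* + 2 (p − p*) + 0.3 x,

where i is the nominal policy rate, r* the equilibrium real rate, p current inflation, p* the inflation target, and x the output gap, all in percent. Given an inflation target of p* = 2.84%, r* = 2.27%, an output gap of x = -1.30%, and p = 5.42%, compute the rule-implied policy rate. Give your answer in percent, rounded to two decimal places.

i = 2.27 + 2.84 + 2 × (5.42 − 2.84) + 0.3 × (-1.30)
   = 2.27 + 2.84 + 5.16 − 0.39 = 9.88

9.88%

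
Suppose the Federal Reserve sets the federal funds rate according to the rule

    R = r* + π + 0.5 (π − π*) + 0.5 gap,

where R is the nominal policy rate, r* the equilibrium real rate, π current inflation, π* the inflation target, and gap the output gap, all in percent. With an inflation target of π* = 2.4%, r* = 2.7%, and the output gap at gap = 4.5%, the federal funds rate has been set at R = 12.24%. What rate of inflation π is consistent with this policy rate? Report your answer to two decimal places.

Collecting π: R = r* + (1 + 0.5) π − 0.5 π* + 0.5 gap
1.5 π = 12.24 − 2.7 + 0.5 × 2.4 − 0.5 × 4.5 = 8.49
π = 8.49 / 1.5 = 5.66

5.66%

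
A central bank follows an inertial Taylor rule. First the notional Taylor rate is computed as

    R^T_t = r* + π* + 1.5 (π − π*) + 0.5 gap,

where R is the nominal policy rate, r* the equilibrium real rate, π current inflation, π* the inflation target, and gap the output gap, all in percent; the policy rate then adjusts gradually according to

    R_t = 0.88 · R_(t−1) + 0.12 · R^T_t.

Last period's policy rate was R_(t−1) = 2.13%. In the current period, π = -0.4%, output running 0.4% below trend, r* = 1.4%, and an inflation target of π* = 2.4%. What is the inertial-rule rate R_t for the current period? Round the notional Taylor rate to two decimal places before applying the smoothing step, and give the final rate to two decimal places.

Output 0.4% below potential → gap = -0.4.
R^T_t = 1.4 + 2.4 + 1.5 × (-0.4 − 2.4) + 0.5 × (-0.4)
   = 1.4 + 2.4 − 4.2 − 0.2 = -0.60
R_t = 0.88 × 2.13 + 0.12 × (-0.60) = 1.8744 − 0.072 = 1.80

1.80%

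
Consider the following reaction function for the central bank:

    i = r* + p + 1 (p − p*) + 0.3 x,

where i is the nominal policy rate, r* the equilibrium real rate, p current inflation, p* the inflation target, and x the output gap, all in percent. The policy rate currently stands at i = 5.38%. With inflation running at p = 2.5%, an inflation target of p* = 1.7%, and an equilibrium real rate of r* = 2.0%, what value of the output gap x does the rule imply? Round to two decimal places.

0.27%

0.3 x = 5.38 − 2.0 − 2.5 − 1 × (2.5 − 1.7) = 0.08
x = 0.08 / 0.3 = 0.27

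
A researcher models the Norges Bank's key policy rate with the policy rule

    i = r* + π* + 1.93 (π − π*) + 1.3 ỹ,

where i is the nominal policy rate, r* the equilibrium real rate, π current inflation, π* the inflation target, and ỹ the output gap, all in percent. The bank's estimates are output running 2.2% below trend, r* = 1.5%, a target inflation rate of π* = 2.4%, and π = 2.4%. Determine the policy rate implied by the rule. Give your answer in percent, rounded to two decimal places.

1.04%

Output 2.2% below potential → ỹ = -2.2.
i = 1.5 + 2.4 + 1.93 × (2.4 − 2.4) + 1.3 × (-2.2)
   = 1.5 + 2.4 + 0 − 2.86 = 1.04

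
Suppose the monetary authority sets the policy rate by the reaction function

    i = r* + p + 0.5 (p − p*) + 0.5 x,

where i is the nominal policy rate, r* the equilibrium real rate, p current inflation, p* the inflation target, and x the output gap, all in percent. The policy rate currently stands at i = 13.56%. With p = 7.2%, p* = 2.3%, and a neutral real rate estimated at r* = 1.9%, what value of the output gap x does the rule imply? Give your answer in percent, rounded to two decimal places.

0.5 x = 13.56 − 1.9 − 7.2 − 0.5 × (7.2 − 2.3) = 2.01
x = 2.01 / 0.5 = 4.02

4.02%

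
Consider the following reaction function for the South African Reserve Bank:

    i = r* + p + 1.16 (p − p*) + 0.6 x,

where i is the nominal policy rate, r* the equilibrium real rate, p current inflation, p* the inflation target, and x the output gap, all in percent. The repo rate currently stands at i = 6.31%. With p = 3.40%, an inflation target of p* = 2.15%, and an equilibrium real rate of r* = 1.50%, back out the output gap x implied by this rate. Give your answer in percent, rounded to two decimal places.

-0.07%

0.6 x = 6.31 − 1.50 − 3.40 − 1.16 × (3.40 − 2.15) = -0.04
x = -0.04 / 0.6 = -0.07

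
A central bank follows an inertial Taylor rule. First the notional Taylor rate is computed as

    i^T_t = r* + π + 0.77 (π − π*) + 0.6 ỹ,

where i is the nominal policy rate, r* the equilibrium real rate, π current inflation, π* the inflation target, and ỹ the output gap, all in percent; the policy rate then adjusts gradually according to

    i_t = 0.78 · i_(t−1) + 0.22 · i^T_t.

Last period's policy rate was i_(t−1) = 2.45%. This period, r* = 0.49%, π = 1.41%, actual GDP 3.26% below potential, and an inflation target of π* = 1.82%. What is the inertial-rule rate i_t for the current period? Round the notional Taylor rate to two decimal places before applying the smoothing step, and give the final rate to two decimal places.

Output 3.26% below potential → ỹ = -3.26.
i^T_t = 0.49 + 1.41 + 0.77 × (1.41 − 1.82) + 0.6 × (-3.26)
   = 0.49 + 1.41 − 0.3157 − 1.956 = -0.37
i_t = 0.78 × 2.45 + 0.22 × (-0.37) = 1.911 − 0.0814 = 1.83

1.83%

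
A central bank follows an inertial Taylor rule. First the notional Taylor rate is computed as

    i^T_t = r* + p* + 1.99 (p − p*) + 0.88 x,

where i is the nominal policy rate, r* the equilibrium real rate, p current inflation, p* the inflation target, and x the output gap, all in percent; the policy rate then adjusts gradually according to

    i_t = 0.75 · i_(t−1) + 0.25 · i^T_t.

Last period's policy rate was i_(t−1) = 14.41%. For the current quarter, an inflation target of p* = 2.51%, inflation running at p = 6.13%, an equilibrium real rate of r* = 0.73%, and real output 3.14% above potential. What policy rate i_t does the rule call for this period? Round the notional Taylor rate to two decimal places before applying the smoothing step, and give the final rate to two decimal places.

14.11%

Output 3.14% above potential → x = 3.14.
i^T_t = 0.73 + 2.51 + 1.99 × (6.13 − 2.51) + 0.88 × 3.14
   = 0.73 + 2.51 + 7.2038 + 2.7632 = 13.21
i_t = 0.75 × 14.41 + 0.25 × 13.21 = 10.8075 + 3.3025 = 14.11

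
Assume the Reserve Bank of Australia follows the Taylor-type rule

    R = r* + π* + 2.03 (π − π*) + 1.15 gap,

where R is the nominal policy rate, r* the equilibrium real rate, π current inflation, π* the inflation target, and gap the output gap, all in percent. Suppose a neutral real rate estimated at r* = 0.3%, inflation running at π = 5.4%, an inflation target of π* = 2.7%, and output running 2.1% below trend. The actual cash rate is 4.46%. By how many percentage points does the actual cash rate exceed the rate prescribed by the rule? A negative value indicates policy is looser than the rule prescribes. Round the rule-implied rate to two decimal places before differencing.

-1.61 pp

Output 2.1% below potential → gap = -2.1.
R = 0.3 + 2.7 + 2.03 × (5.4 − 2.7) + 1.15 × (-2.1)
   = 0.3 + 2.7 + 5.481 − 2.415 = 6.07
Deviation = 4.46 − 6.07 = -1.61 pp.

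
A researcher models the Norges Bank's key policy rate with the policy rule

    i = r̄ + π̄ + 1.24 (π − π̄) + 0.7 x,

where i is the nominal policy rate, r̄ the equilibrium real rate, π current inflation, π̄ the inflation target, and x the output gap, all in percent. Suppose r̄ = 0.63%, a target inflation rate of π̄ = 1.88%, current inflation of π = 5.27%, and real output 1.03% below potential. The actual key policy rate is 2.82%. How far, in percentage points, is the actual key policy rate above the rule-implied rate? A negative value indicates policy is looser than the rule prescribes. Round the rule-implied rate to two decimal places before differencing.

Output 1.03% below potential → x = -1.03.
i = 0.63 + 1.88 + 1.24 × (5.27 − 1.88) + 0.7 × (-1.03)
   = 0.63 + 1.88 + 4.2036 − 0.721 = 5.99
Deviation = 2.82 − 5.99 = -3.17 pp.

-3.17 pp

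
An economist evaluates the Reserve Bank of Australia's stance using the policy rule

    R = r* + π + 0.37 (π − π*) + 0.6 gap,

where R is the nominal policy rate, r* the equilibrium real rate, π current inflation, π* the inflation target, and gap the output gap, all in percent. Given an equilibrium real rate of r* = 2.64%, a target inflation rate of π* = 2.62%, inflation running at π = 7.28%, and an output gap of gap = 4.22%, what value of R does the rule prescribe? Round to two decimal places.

14.18%

R = 2.64 + 7.28 + 0.37 × (7.28 − 2.62) + 0.6 × 4.22
   = 2.64 + 7.28 + 1.7242 + 2.532 = 14.18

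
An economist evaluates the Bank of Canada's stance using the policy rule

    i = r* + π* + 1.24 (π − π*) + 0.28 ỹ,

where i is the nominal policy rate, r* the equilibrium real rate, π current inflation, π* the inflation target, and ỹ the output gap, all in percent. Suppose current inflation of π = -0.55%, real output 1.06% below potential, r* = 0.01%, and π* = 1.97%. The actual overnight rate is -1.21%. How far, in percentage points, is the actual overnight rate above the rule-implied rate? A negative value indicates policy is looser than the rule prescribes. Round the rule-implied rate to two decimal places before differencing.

0.23 pp

Output 1.06% below potential → ỹ = -1.06.
i = 0.01 + 1.97 + 1.24 × (-0.55 − 1.97) + 0.28 × (-1.06)
   = 0.01 + 1.97 − 3.1248 − 0.2968 = -1.44
Deviation = -1.21 − (-1.44) = 0.23 pp.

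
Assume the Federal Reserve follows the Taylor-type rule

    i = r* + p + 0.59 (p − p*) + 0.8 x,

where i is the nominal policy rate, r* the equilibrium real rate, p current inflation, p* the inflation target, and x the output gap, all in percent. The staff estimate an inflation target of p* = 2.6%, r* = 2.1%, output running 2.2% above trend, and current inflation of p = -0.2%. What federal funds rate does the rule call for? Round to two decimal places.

Output 2.2% above potential → x = 2.2.
i = 2.1 + (-0.2) + 0.59 × (-0.2 − 2.6) + 0.8 × 2.2
   = 2.1 − 0.2 − 1.652 + 1.76 = 2.01

2.01%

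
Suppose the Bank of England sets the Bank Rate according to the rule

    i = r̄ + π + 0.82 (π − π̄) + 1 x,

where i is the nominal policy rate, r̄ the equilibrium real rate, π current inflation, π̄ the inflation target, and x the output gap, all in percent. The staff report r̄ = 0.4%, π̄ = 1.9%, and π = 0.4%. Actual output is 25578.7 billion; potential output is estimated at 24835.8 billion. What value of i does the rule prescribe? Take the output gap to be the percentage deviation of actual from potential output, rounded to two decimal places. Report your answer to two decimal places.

2.56%

Output gap = 100 × (25578.7 − 24835.8) / 24835.8 = 2.99%.
i = 0.40 + 0.40 + 0.82 × (0.40 − 1.90) + 1 × 2.99
   = 0.40 + 0.4 − 1.23 + 2.99 = 2.56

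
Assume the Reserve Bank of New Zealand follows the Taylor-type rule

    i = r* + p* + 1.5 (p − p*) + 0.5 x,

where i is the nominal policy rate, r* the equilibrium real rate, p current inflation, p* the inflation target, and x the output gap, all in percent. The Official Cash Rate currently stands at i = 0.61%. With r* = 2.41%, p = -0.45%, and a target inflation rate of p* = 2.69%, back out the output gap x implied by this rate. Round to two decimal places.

0.44%

0.5 x = 0.61 − 2.41 − 2.69 − 1.5 × ((-0.45) − 2.69) = 0.22
x = 0.22 / 0.5 = 0.44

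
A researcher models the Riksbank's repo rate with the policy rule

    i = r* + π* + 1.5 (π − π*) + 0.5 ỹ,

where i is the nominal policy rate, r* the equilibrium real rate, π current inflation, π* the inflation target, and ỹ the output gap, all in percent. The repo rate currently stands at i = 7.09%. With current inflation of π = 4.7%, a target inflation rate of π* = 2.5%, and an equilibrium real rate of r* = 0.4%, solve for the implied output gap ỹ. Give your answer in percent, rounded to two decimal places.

0.5 ỹ = 7.09 − 0.4 − 2.5 − 1.5 × (4.7 − 2.5) = 0.89
ỹ = 0.89 / 0.5 = 1.78

1.78%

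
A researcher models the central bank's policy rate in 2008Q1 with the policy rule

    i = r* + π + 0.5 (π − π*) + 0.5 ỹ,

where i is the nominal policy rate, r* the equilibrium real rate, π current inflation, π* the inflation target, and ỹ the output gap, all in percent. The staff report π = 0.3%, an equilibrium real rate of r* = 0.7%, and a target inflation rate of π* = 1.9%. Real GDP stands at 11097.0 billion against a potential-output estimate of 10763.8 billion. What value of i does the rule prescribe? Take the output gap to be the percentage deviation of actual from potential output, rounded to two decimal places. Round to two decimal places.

Output gap = 100 × (11097.0 − 10763.8) / 10763.8 = 3.10%.
i = 0.70 + 0.30 + 0.5 × (0.30 − 1.90) + 0.5 × 3.10
   = 0.70 + 0.3 − 0.8 + 1.55 = 1.75

1.75%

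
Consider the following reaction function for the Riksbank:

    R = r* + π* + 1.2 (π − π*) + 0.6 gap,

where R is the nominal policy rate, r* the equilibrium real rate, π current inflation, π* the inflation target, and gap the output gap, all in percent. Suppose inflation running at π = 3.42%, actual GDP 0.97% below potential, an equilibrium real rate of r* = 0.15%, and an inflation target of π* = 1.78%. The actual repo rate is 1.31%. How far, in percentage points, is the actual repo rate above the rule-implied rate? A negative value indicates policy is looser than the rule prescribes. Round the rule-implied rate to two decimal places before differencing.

Output 0.97% below potential → gap = -0.97.
R = 0.15 + 1.78 + 1.2 × (3.42 − 1.78) + 0.6 × (-0.97)
   = 0.15 + 1.78 + 1.968 − 0.582 = 3.32
Deviation = 1.31 − 3.32 = -2.01 pp.

-2.01 pp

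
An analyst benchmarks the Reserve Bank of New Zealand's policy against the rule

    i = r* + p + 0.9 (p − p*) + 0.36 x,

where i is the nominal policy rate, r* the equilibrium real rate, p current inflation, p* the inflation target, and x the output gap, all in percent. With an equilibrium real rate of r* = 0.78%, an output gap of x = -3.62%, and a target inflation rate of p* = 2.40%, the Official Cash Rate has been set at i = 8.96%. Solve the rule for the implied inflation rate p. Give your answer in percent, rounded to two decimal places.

Collecting p: i = r* + (1 + 0.9) p − 0.9 p* + 0.36 x
1.9 p = 8.96 − 0.78 + 0.9 × 2.40 − 0.36 × (-3.62) = 11.6432
p = 11.6432 / 1.9 = 6.13

6.13%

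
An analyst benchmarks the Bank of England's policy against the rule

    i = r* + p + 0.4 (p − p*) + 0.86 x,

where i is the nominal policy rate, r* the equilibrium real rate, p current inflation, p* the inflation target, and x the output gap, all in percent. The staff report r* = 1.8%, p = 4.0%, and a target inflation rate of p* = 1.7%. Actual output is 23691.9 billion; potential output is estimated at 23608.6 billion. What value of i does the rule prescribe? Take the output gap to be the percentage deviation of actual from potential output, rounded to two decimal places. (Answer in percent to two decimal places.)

Output gap = 100 × (23691.9 − 23608.6) / 23608.6 = 0.35%.
i = 1.80 + 4.00 + 0.4 × (4.00 − 1.70) + 0.86 × 0.35
   = 1.80 + 4 + 0.92 + 0.301 = 7.02

7.02%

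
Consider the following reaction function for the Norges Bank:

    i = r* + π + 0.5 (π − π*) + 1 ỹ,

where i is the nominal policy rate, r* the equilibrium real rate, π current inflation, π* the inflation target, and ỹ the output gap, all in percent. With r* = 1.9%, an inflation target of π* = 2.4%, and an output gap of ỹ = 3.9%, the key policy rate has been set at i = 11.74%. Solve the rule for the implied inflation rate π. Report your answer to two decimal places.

4.76%

Collecting π: i = r* + (1 + 0.5) π − 0.5 π* + 1 ỹ
1.5 π = 11.74 − 1.9 + 0.5 × 2.4 − 1 × 3.9 = 7.14
π = 7.14 / 1.5 = 4.76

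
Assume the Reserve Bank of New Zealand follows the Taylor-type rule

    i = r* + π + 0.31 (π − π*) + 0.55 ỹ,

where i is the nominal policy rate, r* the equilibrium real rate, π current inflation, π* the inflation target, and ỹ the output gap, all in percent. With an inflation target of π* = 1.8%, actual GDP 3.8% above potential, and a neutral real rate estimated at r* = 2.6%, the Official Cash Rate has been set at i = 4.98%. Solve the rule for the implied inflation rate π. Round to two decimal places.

0.65%

Output 3.8% above potential → ỹ = 3.8.
Collecting π: i = r* + (1 + 0.31) π − 0.31 π* + 0.55 ỹ
1.31 π = 4.98 − 2.6 + 0.31 × 1.8 − 0.55 × 3.8 = 0.848
π = 0.848 / 1.31 = 0.65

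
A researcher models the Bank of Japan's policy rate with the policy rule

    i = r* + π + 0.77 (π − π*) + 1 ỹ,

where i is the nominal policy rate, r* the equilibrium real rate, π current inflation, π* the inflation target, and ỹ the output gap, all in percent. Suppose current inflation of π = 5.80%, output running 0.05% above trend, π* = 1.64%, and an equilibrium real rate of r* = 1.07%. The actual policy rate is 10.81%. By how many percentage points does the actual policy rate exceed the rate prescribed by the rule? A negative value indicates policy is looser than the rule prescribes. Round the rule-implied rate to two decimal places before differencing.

0.69 pp

Output 0.05% above potential → ỹ = 0.05.
i = 1.07 + 5.80 + 0.77 × (5.80 − 1.64) + 1 × 0.05
   = 1.07 + 5.8 + 3.2032 + 0.05 = 10.12
Deviation = 10.81 − 10.12 = 0.69 pp.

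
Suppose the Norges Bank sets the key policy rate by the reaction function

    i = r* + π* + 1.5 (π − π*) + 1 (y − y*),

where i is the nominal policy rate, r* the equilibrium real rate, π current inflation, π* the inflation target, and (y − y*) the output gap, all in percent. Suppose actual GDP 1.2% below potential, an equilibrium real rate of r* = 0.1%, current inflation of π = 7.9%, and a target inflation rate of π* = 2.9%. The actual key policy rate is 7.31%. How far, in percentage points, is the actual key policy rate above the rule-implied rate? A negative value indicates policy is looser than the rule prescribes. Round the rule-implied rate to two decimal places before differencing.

Output 1.2% below potential → (y − y*) = -1.2.
i = 0.1 + 2.9 + 1.5 × (7.9 − 2.9) + 1 × (-1.2)
   = 0.1 + 2.9 + 7.5 − 1.2 = 9.30
Deviation = 7.31 − 9.30 = -1.99 pp.

-1.99 pp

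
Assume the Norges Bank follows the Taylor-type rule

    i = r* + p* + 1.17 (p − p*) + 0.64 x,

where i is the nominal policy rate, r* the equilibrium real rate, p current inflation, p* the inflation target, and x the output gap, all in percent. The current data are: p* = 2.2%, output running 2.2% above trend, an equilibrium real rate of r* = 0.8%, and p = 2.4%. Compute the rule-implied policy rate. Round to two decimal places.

4.64%

Output 2.2% above potential → x = 2.2.
i = 0.8 + 2.2 + 1.17 × (2.4 − 2.2) + 0.64 × 2.2
   = 0.8 + 2.2 + 0.234 + 1.408 = 4.64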